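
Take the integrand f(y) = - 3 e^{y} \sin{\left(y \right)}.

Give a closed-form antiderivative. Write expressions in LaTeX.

Since d/dy undoes antidifferentiation here, F'(y) = f(y) is required of F(y).
Check: d/dy[- \frac{3 e^{y} \sin{\left(y \right)}}{2} + \frac{3 e^{y} \cos{\left(y \right)}}{2}] = - 3 e^{y} \sin{\left(y \right)} = f(y).

An antiderivative is F(y) = - \frac{3 e^{y} \sin{\left(y \right)}}{2} + \frac{3 e^{y} \cos{\left(y \right)}}{2}.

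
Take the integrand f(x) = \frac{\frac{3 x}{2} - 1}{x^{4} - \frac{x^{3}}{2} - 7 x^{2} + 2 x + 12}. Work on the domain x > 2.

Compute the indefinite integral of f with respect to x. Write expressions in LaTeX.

F(x) = \frac{3 \log{\left(x - 2 \right)}}{98} - \frac{26 \log{\left(x + \frac{3}{2} \right)}}{49} + \frac{\log{\left(x + 2 \right)}}{2} - \frac{1}{7 x - 14} + C

Factor the denominator (\left(x - 2\right)^{2} \left(x + 2\right) \left(2 x + 3\right)) and decompose: f = - \frac{52}{49 \left(2 x + 3\right)} + \frac{1}{2 \left(x + 2\right)} + \frac{3}{98 \left(x - 2\right)} + \frac{1}{7 \left(x - 2\right)^{2}}; each piece integrates to a log, atan, or power term.
Check: d/dx[\frac{3 \log{\left(x - 2 \right)}}{98} - \frac{26 \log{\left(x + \frac{3}{2} \right)}}{49} + \frac{\log{\left(x + 2 \right)}}{2} - \frac{1}{7 x - 14}] = \frac{3 x - 2}{2 x^{4} - x^{3} - 14 x^{2} + 4 x + 24}, which equals f(x).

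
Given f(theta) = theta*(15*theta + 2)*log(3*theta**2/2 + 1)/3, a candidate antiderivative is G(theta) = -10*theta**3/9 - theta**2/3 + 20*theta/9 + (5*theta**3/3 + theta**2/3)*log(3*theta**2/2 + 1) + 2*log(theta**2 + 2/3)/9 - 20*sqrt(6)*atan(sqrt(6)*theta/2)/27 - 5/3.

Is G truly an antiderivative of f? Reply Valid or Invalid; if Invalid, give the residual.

d/dtheta[G] = 5*theta**2*log(3*theta**2/2 + 1) + 2*theta*log(3*theta**2/2 + 1)/3
This equals f(theta) exactly, so the claim holds.

Valid - the claim checks out under differentiation.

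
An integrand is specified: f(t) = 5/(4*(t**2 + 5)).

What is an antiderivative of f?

An antiderivative is F(t) = sqrt(5)*atan(sqrt(5)*t/5)/4.

A first test for any F(t): its t-derivative must equal f(t) identically.
Check: d/dt[sqrt(5)*atan(sqrt(5)*t/5)/4] = 5/(4*t**2 + 20), which equals f(t).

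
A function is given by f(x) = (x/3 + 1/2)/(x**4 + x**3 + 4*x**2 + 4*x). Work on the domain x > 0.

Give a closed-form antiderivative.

An antiderivative is F(x) = log(x)/8 - log(x + 1)/30 - 11*log(x**2 + 4)/240 - atan(x/2)/60.

Factor the denominator (6*x*(x + 1)*(x**2 + 4)) and decompose: f = -(11*x + 4)/(120*(x**2 + 4)) - 1/(30*(x + 1)) + 1/(8*x); each piece integrates to a log, atan, or power term.
Check: d/dx[log(x)/8 - log(x + 1)/30 - 11*log(x**2 + 4)/240 - atan(x/2)/60] = (2*x + 3)/(6*x**4 + 6*x**3 + 24*x**2 + 24*x), which equals f(x).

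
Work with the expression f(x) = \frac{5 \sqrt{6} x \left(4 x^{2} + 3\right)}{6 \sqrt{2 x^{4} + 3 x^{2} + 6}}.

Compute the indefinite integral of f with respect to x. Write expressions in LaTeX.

f matches the chain-rule pattern g'(h)*h' with inner function h(x) = \frac{x^{4}}{3} + \frac{x^{2}}{2} + 1; substituting u = h(x) collapses the integral.
Check: d/dx[\frac{5 \sqrt{6} \sqrt{2 x^{4} + 3 x^{2} + 6}}{6}] = \frac{20 \sqrt{6} x^{3} + 15 \sqrt{6} x}{6 \sqrt{2 x^{4} + 3 x^{2} + 6}}, which equals f(x).

F(x) = \frac{5 \sqrt{6} \sqrt{2 x^{4} + 3 x^{2} + 6}}{6} + C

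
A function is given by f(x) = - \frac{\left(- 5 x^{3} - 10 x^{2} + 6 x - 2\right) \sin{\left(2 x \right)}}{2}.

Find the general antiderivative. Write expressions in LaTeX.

Recover f(x) by differentiating a candidate F(x); any mismatch rules it out.
Check: d/dx[- \frac{5 x^{3} \cos{\left(2 x \right)}}{4} + \frac{15 x^{2} \sin{\left(2 x \right)}}{8} - \frac{5 x^{2} \cos{\left(2 x \right)}}{2} + \frac{5 x \sin{\left(2 x \right)}}{2} + \frac{27 x \cos{\left(2 x \right)}}{8} - \frac{27 \sin{\left(2 x \right)}}{16} + \frac{3 \cos{\left(2 x \right)}}{4}] = \frac{5 x^{3} \sin{\left(2 x \right)}}{2} + 5 x^{2} \sin{\left(2 x \right)} - 3 x \sin{\left(2 x \right)} + \sin{\left(2 x \right)}, which equals f(x).

F(x) = - \frac{5 x^{3} \cos{\left(2 x \right)}}{4} + \frac{15 x^{2} \sin{\left(2 x \right)}}{8} - \frac{5 x^{2} \cos{\left(2 x \right)}}{2} + \frac{5 x \sin{\left(2 x \right)}}{2} + \frac{27 x \cos{\left(2 x \right)}}{8} - \frac{27 \sin{\left(2 x \right)}}{16} + \frac{3 \cos{\left(2 x \right)}}{4} + C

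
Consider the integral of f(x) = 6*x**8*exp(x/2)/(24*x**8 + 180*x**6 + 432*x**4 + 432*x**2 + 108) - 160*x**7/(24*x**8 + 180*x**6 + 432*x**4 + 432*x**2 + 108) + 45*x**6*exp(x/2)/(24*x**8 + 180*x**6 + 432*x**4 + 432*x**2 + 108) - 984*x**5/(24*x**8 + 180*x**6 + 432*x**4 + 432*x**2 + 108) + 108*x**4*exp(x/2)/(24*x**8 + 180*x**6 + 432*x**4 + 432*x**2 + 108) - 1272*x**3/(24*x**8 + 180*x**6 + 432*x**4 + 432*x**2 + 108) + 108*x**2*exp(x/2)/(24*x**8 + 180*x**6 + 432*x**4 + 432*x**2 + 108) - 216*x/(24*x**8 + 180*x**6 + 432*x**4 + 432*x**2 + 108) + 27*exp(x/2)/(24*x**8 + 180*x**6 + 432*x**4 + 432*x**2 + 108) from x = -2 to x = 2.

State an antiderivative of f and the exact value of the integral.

Antiderivative: F(x) = (3*exp(x/2) + 2*log(x**4/3 + 3*x**2/2 + 1/2) - 12*log(2*x**4/3 + 2*x**2 + 2))/6; value = -exp(-1)/2 + exp(1)/2

The integrand splits into summands that can be handled one at a time.
F(x) = (3*exp(x/2) + 2*log(x**4/3 + 3*x**2/2 + 1/2) - 12*log(2*x**4/3 + 2*x**2 + 2))/6 is an antiderivative of f.
Check: d/dx[(3*exp(x/2) + 2*log(x**4/3 + 3*x**2/2 + 1/2) - 12*log(2*x**4/3 + 2*x**2 + 2))/6] = (6*x**8*exp(x/2) - 160*x**7 + 45*x**6*exp(x/2) - 984*x**5 + 108*x**4*exp(x/2) - 1272*x**3 + 108*x**2*exp(x/2) - 216*x + 27*exp(x/2))/(24*x**8 + 180*x**6 + 432*x**4 + 432*x**2 + 108), which equals f(x).
F(2) = -2*log(62/3) + log(71/6)/3 + exp(1)/2; F(-2) = -2*log(62/3) + exp(-1)/2 + log(71/6)/3.
Integral = F(2) - F(-2) = -exp(-1)/2 + exp(1)/2.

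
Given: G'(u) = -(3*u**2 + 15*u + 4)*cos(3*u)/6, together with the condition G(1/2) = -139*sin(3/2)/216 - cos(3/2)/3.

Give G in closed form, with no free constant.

A candidate passes only if d/du[G] lands on the given G'(u) exactly.
A general antiderivative is -u**2*sin(3*u)/6 - 5*u*sin(3*u)/6 - u*cos(3*u)/9 - 5*sin(3*u)/27 - 5*cos(3*u)/18 + C.
The condition gives C = -139*sin(3/2)/216 - cos(3/2)/3 - (-139*sin(3/2)/216 - cos(3/2)/3) = 0.
So G(u) = -(9*u**2*sin(3*u) + 45*u*sin(3*u) + 6*u*cos(3*u) + 10*sin(3*u) + 15*cos(3*u))/54.
Check: d/du[-(9*u**2*sin(3*u) + 45*u*sin(3*u) + 6*u*cos(3*u) + 10*sin(3*u) + 15*cos(3*u))/54] = -u**2*cos(3*u)/2 - 5*u*cos(3*u)/2 - 2*cos(3*u)/3, which equals G'(u).

G(u) = -(9*u**2*sin(3*u) + 45*u*sin(3*u) + 6*u*cos(3*u) + 10*sin(3*u) + 15*cos(3*u))/54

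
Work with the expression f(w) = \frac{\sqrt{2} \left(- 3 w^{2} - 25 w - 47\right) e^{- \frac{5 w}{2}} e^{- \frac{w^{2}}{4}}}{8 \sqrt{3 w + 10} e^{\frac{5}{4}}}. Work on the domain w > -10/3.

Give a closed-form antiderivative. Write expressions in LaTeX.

Recognize the product-rule pattern: f = u'v + uv' with u = \frac{\sqrt{\frac{3 w}{2} + 5}}{2}, v = e^{- \frac{w^{2}}{4} - \frac{5 w}{2} - \frac{5}{4}}, so integration by parts undoes it.
Check: d/dw[\frac{\sqrt{2} \sqrt{3 w + 10} e^{- \frac{5 w}{2}} e^{- \frac{w^{2}}{4}}}{4 e^{\frac{5}{4}}}] = \frac{\left(- 3 \sqrt{2} w^{2} - 25 \sqrt{2} w - 47 \sqrt{2}\right) e^{- \frac{5 w}{2}} e^{- \frac{w^{2}}{4}}}{8 \sqrt{3 w + 10} e^{\frac{5}{4}}}, which equals f(w).

An antiderivative is F(w) = \frac{\sqrt{2} \sqrt{3 w + 10} e^{- \frac{5 w}{2}} e^{- \frac{w^{2}}{4}}}{4 e^{\frac{5}{4}}}.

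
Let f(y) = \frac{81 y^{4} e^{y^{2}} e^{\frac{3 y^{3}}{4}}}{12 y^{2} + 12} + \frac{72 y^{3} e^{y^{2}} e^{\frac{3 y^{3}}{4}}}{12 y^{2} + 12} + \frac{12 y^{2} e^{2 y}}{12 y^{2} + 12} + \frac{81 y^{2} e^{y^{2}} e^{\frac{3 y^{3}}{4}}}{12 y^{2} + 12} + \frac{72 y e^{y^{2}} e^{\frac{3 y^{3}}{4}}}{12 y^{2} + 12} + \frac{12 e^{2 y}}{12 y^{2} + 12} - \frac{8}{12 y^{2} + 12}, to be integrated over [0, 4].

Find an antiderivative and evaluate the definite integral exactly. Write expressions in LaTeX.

Antiderivative: F(y) = - \frac{- 3 e^{2 y} - 18 e^{y^{2}} e^{\frac{3 y^{3}}{4}} + 4 \operatorname{atan}{\left(y \right)}}{6}; value = - \frac{7}{2} - \frac{2 \operatorname{atan}{\left(4 \right)}}{3} + \frac{e^{8}}{2} + 3 e^{64}

Integrate term by term and add the pieces.
F(y) = - \frac{- 3 e^{2 y} - 18 e^{y^{2}} e^{\frac{3 y^{3}}{4}} + 4 \operatorname{atan}{\left(y \right)}}{6} is an antiderivative of f.
Check: d/dy[- \frac{- 3 e^{2 y} - 18 e^{y^{2}} e^{\frac{3 y^{3}}{4}} + 4 \operatorname{atan}{\left(y \right)}}{6}] = \frac{81 y^{4} e^{y^{2}} e^{\frac{3 y^{3}}{4}} + 72 y^{3} e^{y^{2}} e^{\frac{3 y^{3}}{4}} + 12 y^{2} e^{2 y} + 81 y^{2} e^{y^{2}} e^{\frac{3 y^{3}}{4}} + 72 y e^{y^{2}} e^{\frac{3 y^{3}}{4}} + 12 e^{2 y} - 8}{12 y^{2} + 12}, which equals f(y).
F(4) = - \frac{2 \operatorname{atan}{\left(4 \right)}}{3} + \frac{e^{8}}{2} + 3 e^{64}; F(0) = \frac{7}{2}.
Integral = F(4) - F(0) = - \frac{7}{2} - \frac{2 \operatorname{atan}{\left(4 \right)}}{3} + \frac{e^{8}}{2} + 3 e^{64}.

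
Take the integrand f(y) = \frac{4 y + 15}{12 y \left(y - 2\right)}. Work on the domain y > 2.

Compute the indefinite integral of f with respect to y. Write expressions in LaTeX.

F(y) = - \frac{5 \log{\left(y \right)}}{8} + \frac{23 \log{\left(y - 2 \right)}}{24} + C

The denominator factors as 12 y \left(y - 2\right); partial fractions split f into directly integrable pieces: \frac{23}{24 \left(y - 2\right)} - \frac{5}{8 y}.
Check: d/dy[- \frac{5 \log{\left(y \right)}}{8} + \frac{23 \log{\left(y - 2 \right)}}{24}] = \frac{4 y + 15}{12 y^{2} - 24 y}, which equals f(y).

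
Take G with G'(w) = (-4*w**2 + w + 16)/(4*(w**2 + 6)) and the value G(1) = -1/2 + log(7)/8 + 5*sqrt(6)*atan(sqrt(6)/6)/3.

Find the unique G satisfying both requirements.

G(w) = -w + log(w**2 + 6)/8 + 5*sqrt(6)*atan(sqrt(6)*w/6)/3 + 1/2

For G(w) to be correct, d/dw[G] must agree with the stated G'(w) identically.
A general antiderivative is -w + log(w**2 + 6)/8 + 5*sqrt(6)*atan(sqrt(6)*w/6)/3 + C.
The condition gives C = -1/2 + log(7)/8 + 5*sqrt(6)*atan(sqrt(6)/6)/3 - (-1 + log(7)/8 + 5*sqrt(6)*atan(sqrt(6)/6)/3) = 1/2.
So G(w) = -w + log(w**2 + 6)/8 + 5*sqrt(6)*atan(sqrt(6)*w/6)/3 + 1/2.
Check: d/dw[-w + log(w**2 + 6)/8 + 5*sqrt(6)*atan(sqrt(6)*w/6)/3 + 1/2] = (-4*w**2 + w + 16)/(4*w**2 + 24), which equals G'(w).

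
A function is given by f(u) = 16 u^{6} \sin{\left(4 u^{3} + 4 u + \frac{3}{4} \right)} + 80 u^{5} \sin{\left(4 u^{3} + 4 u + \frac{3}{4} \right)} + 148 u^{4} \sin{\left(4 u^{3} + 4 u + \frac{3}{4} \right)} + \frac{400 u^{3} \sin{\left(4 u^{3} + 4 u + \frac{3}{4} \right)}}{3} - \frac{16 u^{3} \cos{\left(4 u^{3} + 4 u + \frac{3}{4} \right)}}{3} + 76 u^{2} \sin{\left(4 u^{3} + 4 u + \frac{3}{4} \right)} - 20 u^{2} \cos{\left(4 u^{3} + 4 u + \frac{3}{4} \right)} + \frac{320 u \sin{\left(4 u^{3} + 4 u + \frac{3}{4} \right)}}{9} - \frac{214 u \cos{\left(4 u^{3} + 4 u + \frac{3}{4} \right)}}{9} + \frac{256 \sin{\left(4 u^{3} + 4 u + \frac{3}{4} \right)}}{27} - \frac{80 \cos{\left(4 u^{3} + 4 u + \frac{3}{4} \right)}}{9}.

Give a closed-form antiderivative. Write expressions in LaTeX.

An antiderivative is F(u) = - \frac{4 u^{4} \cos{\left(4 u^{3} + 4 u + \frac{3}{4} \right)}}{3} - \frac{20 u^{3} \cos{\left(4 u^{3} + 4 u + \frac{3}{4} \right)}}{3} - \frac{107 u^{2} \cos{\left(4 u^{3} + 4 u + \frac{3}{4} \right)}}{9} - \frac{80 u \cos{\left(4 u^{3} + 4 u + \frac{3}{4} \right)}}{9} - \frac{64 \cos{\left(4 u^{3} + 4 u + \frac{3}{4} \right)}}{27}.

f has the shape v'r + vr' for v = - \frac{4 \left(u^{2} + \frac{5 u}{2} + \frac{4}{3}\right)^{2}}{3} and r = \cos{\left(4 u^{3} + 4 u + \frac{3}{4} \right)} — it is the derivative of the product v*r.
Check: d/du[- \frac{4 u^{4} \cos{\left(4 u^{3} + 4 u + \frac{3}{4} \right)}}{3} - \frac{20 u^{3} \cos{\left(4 u^{3} + 4 u + \frac{3}{4} \right)}}{3} - \frac{107 u^{2} \cos{\left(4 u^{3} + 4 u + \frac{3}{4} \right)}}{9} - \frac{80 u \cos{\left(4 u^{3} + 4 u + \frac{3}{4} \right)}}{9} - \frac{64 \cos{\left(4 u^{3} + 4 u + \frac{3}{4} \right)}}{27}] = 16 u^{6} \sin{\left(4 u^{3} + 4 u + \frac{3}{4} \right)} + 80 u^{5} \sin{\left(4 u^{3} + 4 u + \frac{3}{4} \right)} + 148 u^{4} \sin{\left(4 u^{3} + 4 u + \frac{3}{4} \right)} + \frac{400 u^{3} \sin{\left(4 u^{3} + 4 u + \frac{3}{4} \right)}}{3} - \frac{16 u^{3} \cos{\left(4 u^{3} + 4 u + \frac{3}{4} \right)}}{3} + 76 u^{2} \sin{\left(4 u^{3} + 4 u + \frac{3}{4} \right)} - 20 u^{2} \cos{\left(4 u^{3} + 4 u + \frac{3}{4} \right)} + \frac{320 u \sin{\left(4 u^{3} + 4 u + \frac{3}{4} \right)}}{9} - \frac{214 u \cos{\left(4 u^{3} + 4 u + \frac{3}{4} \right)}}{9} + \frac{256 \sin{\left(4 u^{3} + 4 u + \frac{3}{4} \right)}}{27} - \frac{80 \cos{\left(4 u^{3} + 4 u + \frac{3}{4} \right)}}{9} = f(u).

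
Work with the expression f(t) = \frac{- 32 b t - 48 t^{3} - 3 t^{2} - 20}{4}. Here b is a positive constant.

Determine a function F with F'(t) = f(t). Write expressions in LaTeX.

An antiderivative is F(t) = - 4 b t^{2} - 3 t^{4} - \frac{t^{3}}{4} - 5 t.

Recover f(t) by differentiating a candidate F(t); any mismatch rules it out.
Check: d/dt[- 4 b t^{2} - 3 t^{4} - \frac{t^{3}}{4} - 5 t] = - 8 b t - 12 t^{3} - \frac{3 t^{2}}{4} - 5, which equals f(t).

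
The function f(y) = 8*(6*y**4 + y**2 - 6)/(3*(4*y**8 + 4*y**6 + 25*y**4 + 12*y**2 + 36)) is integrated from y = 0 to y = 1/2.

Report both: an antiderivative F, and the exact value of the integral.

Recognize the product-rule pattern: f = u'v + uv' with u = -4*y/3, v = 1/(y**4 + y**2/2 + 3), so integration by parts undoes it.
F(y) = -8*y/(3*(2*y**4 + y**2 + 6)) is an antiderivative of f.
Check: d/dy[-8*y/(3*(2*y**4 + y**2 + 6))] = (48*y**4 + 8*y**2 - 48)/(12*y**8 + 12*y**6 + 75*y**4 + 36*y**2 + 108), which equals f(y).
F(1/2) = -32/153; F(0) = 0.
Integral = F(1/2) - F(0) = -32/153.

Antiderivative: F(y) = -8*y/(3*(2*y**4 + y**2 + 6)); value = -32/153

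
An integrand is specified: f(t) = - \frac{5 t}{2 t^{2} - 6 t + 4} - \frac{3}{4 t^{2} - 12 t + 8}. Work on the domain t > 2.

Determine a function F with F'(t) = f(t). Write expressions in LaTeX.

The denominator factors as 4 \left(t - 2\right) \left(t - 1\right); partial fractions split f into directly integrable pieces: \frac{13}{4 \left(t - 1\right)} - \frac{23}{4 \left(t - 2\right)}.
Check: d/dt[- \frac{23 \log{\left(t - 2 \right)}}{4} + \frac{13 \log{\left(t - 1 \right)}}{4}] = \frac{- 10 t - 3}{4 t^{2} - 12 t + 8}, which equals f(t).

An antiderivative is F(t) = - \frac{23 \log{\left(t - 2 \right)}}{4} + \frac{13 \log{\left(t - 1 \right)}}{4}.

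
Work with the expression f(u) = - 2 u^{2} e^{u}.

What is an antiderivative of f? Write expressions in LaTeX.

An antiderivative is F(u) = - 2 \left(u^{2} - 2 u + 2\right) e^{u}.

Recognize the product-rule pattern: f = v'r + vr' with v = - 2 u^{2} + 4 u - 4, r = e^{u}, so integration by parts undoes it.
Check: d/du[- 2 \left(u^{2} - 2 u + 2\right) e^{u}] = - 2 u^{2} e^{u} = f(u).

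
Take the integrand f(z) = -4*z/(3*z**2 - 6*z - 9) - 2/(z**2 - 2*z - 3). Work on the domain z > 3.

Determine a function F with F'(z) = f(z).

An antiderivative is F(z) = -3*log(z - 3)/2 + log(z + 1)/6.

Factor the denominator (3*(z - 3)*(z + 1)) and decompose: f = 1/(6*(z + 1)) - 3/(2*(z - 3)); each piece integrates to a log, atan, or power term.
Check: d/dz[-3*log(z - 3)/2 + log(z + 1)/6] = (-4*z - 6)/(3*z**2 - 6*z - 9), which equals f(z).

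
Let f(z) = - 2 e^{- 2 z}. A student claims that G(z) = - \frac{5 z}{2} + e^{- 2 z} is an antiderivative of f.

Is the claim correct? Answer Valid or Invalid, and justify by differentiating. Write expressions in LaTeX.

Invalid: d/dz[G] - f = - \frac{5}{2}, which is not 0.

d/dz[G] = \frac{\left(- 5 e^{2 z} - 4\right) e^{- 2 z}}{2}
d/dz[G] - f(z) = - \frac{5}{2} != 0.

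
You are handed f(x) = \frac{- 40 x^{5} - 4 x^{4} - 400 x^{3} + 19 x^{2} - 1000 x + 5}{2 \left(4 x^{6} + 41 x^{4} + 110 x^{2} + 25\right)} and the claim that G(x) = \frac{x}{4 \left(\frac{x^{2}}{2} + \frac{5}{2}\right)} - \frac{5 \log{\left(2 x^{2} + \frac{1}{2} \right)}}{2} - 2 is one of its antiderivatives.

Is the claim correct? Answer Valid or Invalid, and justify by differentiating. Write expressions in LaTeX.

d/dx[G] = \frac{- 40 x^{5} - 4 x^{4} - 400 x^{3} + 19 x^{2} - 1000 x + 5}{8 x^{6} + 82 x^{4} + 220 x^{2} + 50}
This equals f(x) exactly, so the claim holds.

Valid - the claim checks out under differentiation.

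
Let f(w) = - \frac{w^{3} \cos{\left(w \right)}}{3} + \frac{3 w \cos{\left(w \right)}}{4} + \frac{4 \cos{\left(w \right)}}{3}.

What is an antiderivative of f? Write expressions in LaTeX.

The integrand splits into summands that can be handled one at a time.
Check: d/dw[- \frac{4 w^{3} \sin{\left(w \right)} + 12 w^{2} \cos{\left(w \right)} - 33 w \sin{\left(w \right)} - 16 \sin{\left(w \right)} - 33 \cos{\left(w \right)}}{12}] = - \frac{w^{3} \cos{\left(w \right)}}{3} + \frac{3 w \cos{\left(w \right)}}{4} + \frac{4 \cos{\left(w \right)}}{3} = f(w).

An antiderivative is F(w) = - \frac{4 w^{3} \sin{\left(w \right)} + 12 w^{2} \cos{\left(w \right)} - 33 w \sin{\left(w \right)} - 16 \sin{\left(w \right)} - 33 \cos{\left(w \right)}}{12}.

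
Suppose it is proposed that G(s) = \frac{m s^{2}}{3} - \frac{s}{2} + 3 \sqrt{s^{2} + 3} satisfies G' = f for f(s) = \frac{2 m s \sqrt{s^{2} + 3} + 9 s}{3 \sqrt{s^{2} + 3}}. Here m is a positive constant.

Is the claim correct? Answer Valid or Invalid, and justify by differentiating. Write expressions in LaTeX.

Invalid: d/ds[G] - f = - \frac{1}{2}, which is not 0.

d/ds[G] = \frac{4 m s \sqrt{s^{2} + 3} + 18 s - 3 \sqrt{s^{2} + 3}}{6 \sqrt{s^{2} + 3}}
d/ds[G] - f(s) = - \frac{1}{2} != 0.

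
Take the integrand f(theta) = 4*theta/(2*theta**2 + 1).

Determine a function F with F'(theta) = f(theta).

An antiderivative is F(theta) = log(2*theta**2 + 1).

The substitution u = 2*theta**2 + 1 works: f is exactly (dF/du)*(du/dtheta) for that inner function.
Check: d/dtheta[log(2*theta**2 + 1)] = 4*theta/(2*theta**2 + 1) = f(theta).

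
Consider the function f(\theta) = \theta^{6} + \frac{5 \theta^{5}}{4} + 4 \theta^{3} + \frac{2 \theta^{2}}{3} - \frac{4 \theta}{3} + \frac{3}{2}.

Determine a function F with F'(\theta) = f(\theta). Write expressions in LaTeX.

An antiderivative is F(\theta) = \frac{\theta^{7}}{7} + \frac{5 \theta^{6}}{24} + \theta^{4} + \frac{2 \theta^{3}}{9} - \frac{2 \theta^{2}}{3} + \frac{3 \theta}{2}.

Integrate term by term and add the pieces.
Check: d/d\theta[\frac{\theta^{7}}{7} + \frac{5 \theta^{6}}{24} + \theta^{4} + \frac{2 \theta^{3}}{9} - \frac{2 \theta^{2}}{3} + \frac{3 \theta}{2}] = \theta^{6} + \frac{5 \theta^{5}}{4} + 4 \theta^{3} + \frac{2 \theta^{2}}{3} - \frac{4 \theta}{3} + \frac{3}{2} = f(\theta).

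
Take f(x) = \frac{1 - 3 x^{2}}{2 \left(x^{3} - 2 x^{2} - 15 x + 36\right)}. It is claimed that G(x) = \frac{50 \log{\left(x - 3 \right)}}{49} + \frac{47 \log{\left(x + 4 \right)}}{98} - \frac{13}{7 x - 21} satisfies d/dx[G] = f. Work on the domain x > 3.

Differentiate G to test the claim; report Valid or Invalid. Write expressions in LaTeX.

Invalid: d/dx[G] - f = \frac{3 x^{2} - 1}{x^{3} - 2 x^{2} - 15 x + 36}, which is not 0.

d/dx[G] = \frac{3 x^{2} - 1}{2 x^{3} - 4 x^{2} - 30 x + 72}
d/dx[G] - f(x) = \frac{3 x^{2} - 1}{x^{3} - 2 x^{2} - 15 x + 36} != 0.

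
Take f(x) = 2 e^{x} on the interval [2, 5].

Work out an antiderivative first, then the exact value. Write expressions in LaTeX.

A first test for any F(x): its x-derivative must equal f(x) identically.
F(x) = 2 e^{x} is an antiderivative of f.
Check: d/dx[2 e^{x}] = 2 e^{x} = f(x).
F(5) = 2 e^{5}; F(2) = 2 e^{2}.
Integral = F(5) - F(2) = - 2 e^{2} + 2 e^{5}.

Antiderivative: F(x) = 2 e^{x}; value = - 2 e^{2} + 2 e^{5}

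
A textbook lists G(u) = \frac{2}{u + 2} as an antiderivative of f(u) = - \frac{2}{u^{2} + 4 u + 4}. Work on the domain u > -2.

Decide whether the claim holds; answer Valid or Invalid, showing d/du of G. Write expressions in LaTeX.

d/du[G] = - \frac{2}{u^{2} + 4 u + 4}
This equals f(u) exactly, so the claim holds.

Valid - the claim checks out under differentiation.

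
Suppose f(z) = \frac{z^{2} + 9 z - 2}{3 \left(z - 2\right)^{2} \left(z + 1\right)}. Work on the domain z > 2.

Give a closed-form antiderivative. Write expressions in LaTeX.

Factor the denominator (3 \left(z - 2\right)^{2} \left(z + 1\right)) and decompose: f = - \frac{10}{27 \left(z + 1\right)} + \frac{19}{27 \left(z - 2\right)} + \frac{20}{9 \left(z - 2\right)^{2}}; each piece integrates to a log, atan, or power term.
Check: d/dz[\frac{19 \left(z - 2\right) \log{\left(z - 2 \right)} - 10 \left(z - 2\right) \log{\left(z + 1 \right)} - 60}{27 \left(z - 2\right)}] = \frac{z^{2} + 9 z - 2}{3 z^{3} - 9 z^{2} + 12}, which equals f(z).

An antiderivative is F(z) = \frac{19 \left(z - 2\right) \log{\left(z - 2 \right)} - 10 \left(z - 2\right) \log{\left(z + 1 \right)} - 60}{27 \left(z - 2\right)}.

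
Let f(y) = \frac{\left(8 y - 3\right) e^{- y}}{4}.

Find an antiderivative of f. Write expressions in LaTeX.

Recognize the product-rule pattern: f = u'v + uv' with u = - 2 y - \frac{5}{4}, v = e^{- y}, so integration by parts undoes it.
Check: d/dy[\frac{\left(- 8 y - 5\right) e^{- y}}{4}] = \frac{\left(8 y - 3\right) e^{- y}}{4} = f(y).

An antiderivative is F(y) = \frac{\left(- 8 y - 5\right) e^{- y}}{4}.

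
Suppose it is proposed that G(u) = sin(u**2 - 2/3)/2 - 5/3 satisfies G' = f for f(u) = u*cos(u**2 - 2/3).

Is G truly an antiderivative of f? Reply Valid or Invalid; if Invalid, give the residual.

Valid. The derivative of G reproduces f.

d/du[G] = u*cos(u**2 - 2/3)
This equals f(u) exactly, so the claim holds.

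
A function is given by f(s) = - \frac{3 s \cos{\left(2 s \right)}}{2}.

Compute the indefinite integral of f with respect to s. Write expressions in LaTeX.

A first test for any F(s): its s-derivative must equal f(s) identically.
Check: d/ds[\frac{3 \left(- 2 s \sin{\left(2 s \right)} - \cos{\left(2 s \right)}\right)}{8}] = - \frac{3 s \cos{\left(2 s \right)}}{2} = f(s).

F(s) = \frac{3 \left(- 2 s \sin{\left(2 s \right)} - \cos{\left(2 s \right)}\right)}{8} + C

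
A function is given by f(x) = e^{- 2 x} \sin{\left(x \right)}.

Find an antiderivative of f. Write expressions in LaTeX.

For F(x) to be correct the identity F'(x) - f(x) = 0 must hold.
Check: d/dx[- \frac{2 e^{- 2 x} \sin{\left(x \right)}}{5} - \frac{e^{- 2 x} \cos{\left(x \right)}}{5}] = e^{- 2 x} \sin{\left(x \right)} = f(x).

An antiderivative is F(x) = - \frac{2 e^{- 2 x} \sin{\left(x \right)}}{5} - \frac{e^{- 2 x} \cos{\left(x \right)}}{5}.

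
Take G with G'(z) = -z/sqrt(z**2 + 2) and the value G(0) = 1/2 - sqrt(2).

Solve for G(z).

The substitution u = z**2 + 2 works: G'(z) is exactly (dG/du)*(du/dz) for that inner function.
A general antiderivative is -sqrt(z**2 + 2) + C.
The condition gives C = 1/2 - sqrt(2) - (-sqrt(2)) = 1/2.
So G(z) = 1/2 - sqrt(z**2 + 2).
Check: d/dz[1/2 - sqrt(z**2 + 2)] = -z/sqrt(z**2 + 2) = G'(z).

G(z) = 1/2 - sqrt(z**2 + 2)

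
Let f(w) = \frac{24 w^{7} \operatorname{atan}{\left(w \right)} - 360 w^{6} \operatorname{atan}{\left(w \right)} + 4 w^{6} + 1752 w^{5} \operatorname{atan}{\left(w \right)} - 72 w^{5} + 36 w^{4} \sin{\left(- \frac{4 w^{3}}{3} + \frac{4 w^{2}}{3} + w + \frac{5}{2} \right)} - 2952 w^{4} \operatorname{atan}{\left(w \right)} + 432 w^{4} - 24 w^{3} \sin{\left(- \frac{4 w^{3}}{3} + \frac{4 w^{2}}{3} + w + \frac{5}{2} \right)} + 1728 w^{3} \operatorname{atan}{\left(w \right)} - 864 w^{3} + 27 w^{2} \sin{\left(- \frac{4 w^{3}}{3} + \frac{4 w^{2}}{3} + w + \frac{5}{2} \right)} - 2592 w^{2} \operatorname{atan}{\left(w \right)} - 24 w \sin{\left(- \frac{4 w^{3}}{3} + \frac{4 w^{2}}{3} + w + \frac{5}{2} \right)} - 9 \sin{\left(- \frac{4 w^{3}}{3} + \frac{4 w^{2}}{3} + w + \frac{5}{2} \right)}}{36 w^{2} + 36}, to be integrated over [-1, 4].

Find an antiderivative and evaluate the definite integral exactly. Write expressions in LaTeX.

Any candidate F(w) must reproduce f(w) exactly when differentiated.
F(w) = \frac{4 w^{3} \left(w - 6\right)^{3} \operatorname{atan}{\left(w \right)} + 9 \cos{\left(- \frac{4 w^{3}}{3} + \frac{4 w^{2}}{3} + w + \frac{5}{2} \right)}}{36} is an antiderivative of f.
Check: d/dw[\frac{4 w^{3} \left(w - 6\right)^{3} \operatorname{atan}{\left(w \right)} + 9 \cos{\left(- \frac{4 w^{3}}{3} + \frac{4 w^{2}}{3} + w + \frac{5}{2} \right)}}{36}] = \frac{24 w^{7} \operatorname{atan}{\left(w \right)} - 360 w^{6} \operatorname{atan}{\left(w \right)} + 4 w^{6} + 1752 w^{5} \operatorname{atan}{\left(w \right)} - 72 w^{5} + 36 w^{4} \sin{\left(- \frac{4 w^{3}}{3} + \frac{4 w^{2}}{3} + w + \frac{5}{2} \right)} - 2952 w^{4} \operatorname{atan}{\left(w \right)} + 432 w^{4} - 24 w^{3} \sin{\left(- \frac{4 w^{3}}{3} + \frac{4 w^{2}}{3} + w + \frac{5}{2} \right)} + 1728 w^{3} \operatorname{atan}{\left(w \right)} - 864 w^{3} + 27 w^{2} \sin{\left(- \frac{4 w^{3}}{3} + \frac{4 w^{2}}{3} + w + \frac{5}{2} \right)} - 2592 w^{2} \operatorname{atan}{\left(w \right)} - 24 w \sin{\left(- \frac{4 w^{3}}{3} + \frac{4 w^{2}}{3} + w + \frac{5}{2} \right)} - 9 \sin{\left(- \frac{4 w^{3}}{3} + \frac{4 w^{2}}{3} + w + \frac{5}{2} \right)}}{36 w^{2} + 36} = f(w).
F(4) = - \frac{512 \operatorname{atan}{\left(4 \right)}}{9} + \frac{\cos{\left(\frac{115}{2} \right)}}{4}; F(-1) = - \frac{343 \pi}{36} + \frac{\cos{\left(\frac{25}{6} \right)}}{4}.
Integral = F(4) - F(-1) = - \frac{512 \operatorname{atan}{\left(4 \right)}}{9} - \frac{\cos{\left(\frac{25}{6} \right)}}{4} + \frac{\cos{\left(\frac{115}{2} \right)}}{4} + \frac{343 \pi}{36}.

Antiderivative: F(w) = \frac{4 w^{3} \left(w - 6\right)^{3} \operatorname{atan}{\left(w \right)} + 9 \cos{\left(- \frac{4 w^{3}}{3} + \frac{4 w^{2}}{3} + w + \frac{5}{2} \right)}}{36}; value = - \frac{512 \operatorname{atan}{\left(4 \right)}}{9} - \frac{\cos{\left(\frac{25}{6} \right)}}{4} + \frac{\cos{\left(\frac{115}{2} \right)}}{4} + \frac{343 \pi}{36}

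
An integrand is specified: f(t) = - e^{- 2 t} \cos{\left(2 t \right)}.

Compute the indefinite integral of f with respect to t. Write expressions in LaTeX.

F(t) = \frac{\left(- \sin{\left(2 t \right)} + \cos{\left(2 t \right)}\right) e^{- 2 t}}{4} + C

For F(t) to be correct the identity F'(t) - f(t) = 0 must hold.
Check: d/dt[\frac{\left(- \sin{\left(2 t \right)} + \cos{\left(2 t \right)}\right) e^{- 2 t}}{4}] = - e^{- 2 t} \cos{\left(2 t \right)} = f(t).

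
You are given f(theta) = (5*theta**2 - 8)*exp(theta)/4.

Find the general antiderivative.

F(theta) = (5*theta**2 - 10*theta + 2)*exp(theta)/4 + C

Recognize the product-rule pattern: f = u'v + uv' with u = 5*theta**2/4 - 5*theta/2 + 1/2, v = exp(theta), so integration by parts undoes it.
Check: d/dtheta[(5*theta**2 - 10*theta + 2)*exp(theta)/4] = 5*theta**2*exp(theta)/4 - 2*exp(theta), which equals f(theta).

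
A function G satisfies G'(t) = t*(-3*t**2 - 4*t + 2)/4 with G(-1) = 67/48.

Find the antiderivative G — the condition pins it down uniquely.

A candidate passes only if d/dt[G] lands on the given G'(t) exactly.
A general antiderivative is -3*t**4/16 - t**3/3 + t**2/4 + C.
The condition gives C = 67/48 - (19/48) = 1.
So G(t) = -(9*t**4 + 16*t**3 - 12*t**2 - 48)/48.
Check: d/dt[-(9*t**4 + 16*t**3 - 12*t**2 - 48)/48] = -3*t**3/4 - t**2 + t/2, which equals G'(t).

G(t) = -(9*t**4 + 16*t**3 - 12*t**2 - 48)/48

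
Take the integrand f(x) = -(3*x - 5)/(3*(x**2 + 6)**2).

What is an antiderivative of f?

Any candidate F(x) must reproduce f(x) exactly when differentiated.
Check: d/dx[(5*sqrt(6)*x**2*atan(sqrt(6)*x/6) + 30*x + 30*sqrt(6)*atan(sqrt(6)*x/6) + 108)/(216*x**2 + 1296)] = (5 - 3*x)/(3*x**4 + 36*x**2 + 108), which equals f(x).

An antiderivative is F(x) = (5*sqrt(6)*x**2*atan(sqrt(6)*x/6) + 30*x + 30*sqrt(6)*atan(sqrt(6)*x/6) + 108)/(216*x**2 + 1296).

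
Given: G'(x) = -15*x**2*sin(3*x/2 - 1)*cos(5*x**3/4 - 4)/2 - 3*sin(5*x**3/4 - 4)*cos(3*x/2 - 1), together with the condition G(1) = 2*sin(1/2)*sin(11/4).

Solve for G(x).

Recognize the product-rule pattern: G'(x) = u'v + uv' with u = -2*sin(3*x/2 - 1), v = sin(5*x**3/4 - 4), so integration by parts undoes it.
A general antiderivative is -2*sin(3*x/2 - 1)*sin(5*x**3/4 - 4) + C.
The condition gives C = 2*sin(1/2)*sin(11/4) - (2*sin(1/2)*sin(11/4)) = 0.
So G(x) = -2*sin(3*x/2 - 1)*sin(5*x**3/4 - 4).
Check: d/dx[-2*sin(3*x/2 - 1)*sin(5*x**3/4 - 4)] = -15*x**2*sin(3*x/2 - 1)*cos(5*x**3/4 - 4)/2 - 3*sin(5*x**3/4 - 4)*cos(3*x/2 - 1) = G'(x).

G(x) = -2*sin(3*x/2 - 1)*sin(5*x**3/4 - 4)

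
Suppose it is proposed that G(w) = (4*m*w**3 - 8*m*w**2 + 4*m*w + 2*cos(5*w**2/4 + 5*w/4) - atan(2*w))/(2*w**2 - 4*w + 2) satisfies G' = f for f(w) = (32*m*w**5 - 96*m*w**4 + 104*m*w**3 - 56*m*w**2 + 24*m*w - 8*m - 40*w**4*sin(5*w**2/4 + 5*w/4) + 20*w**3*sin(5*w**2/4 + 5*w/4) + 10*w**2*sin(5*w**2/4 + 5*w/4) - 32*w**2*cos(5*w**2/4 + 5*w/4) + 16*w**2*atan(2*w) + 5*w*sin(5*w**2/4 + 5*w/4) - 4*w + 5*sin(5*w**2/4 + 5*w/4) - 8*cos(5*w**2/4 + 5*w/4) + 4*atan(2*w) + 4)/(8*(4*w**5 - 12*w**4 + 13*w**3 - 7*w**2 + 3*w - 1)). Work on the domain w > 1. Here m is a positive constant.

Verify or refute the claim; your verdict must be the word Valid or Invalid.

d/dw[G] = (32*m*w**5 - 96*m*w**4 + 104*m*w**3 - 56*m*w**2 + 24*m*w - 8*m - 40*w**4*sin(5*w**2/4 + 5*w/4) + 20*w**3*sin(5*w**2/4 + 5*w/4) + 10*w**2*sin(5*w**2/4 + 5*w/4) - 32*w**2*cos(5*w**2/4 + 5*w/4) + 16*w**2*atan(2*w) + 5*w*sin(5*w**2/4 + 5*w/4) - 4*w + 5*sin(5*w**2/4 + 5*w/4) - 8*cos(5*w**2/4 + 5*w/4) + 4*atan(2*w) + 4)/(16*w**5 - 48*w**4 + 52*w**3 - 28*w**2 + 12*w - 4)
d/dw[G] - f(w) = (32*m*w**5 - 96*m*w**4 + 104*m*w**3 - 56*m*w**2 + 24*m*w - 8*m - 40*w**4*sin(5*w**2/4 + 5*w/4) + 20*w**3*sin(5*w**2/4 + 5*w/4) + 10*w**2*sin(5*w**2/4 + 5*w/4) - 32*w**2*cos(5*w**2/4 + 5*w/4) + 16*w**2*atan(2*w) + 5*w*sin(5*w**2/4 + 5*w/4) - 4*w + 5*sin(5*w**2/4 + 5*w/4) - 8*cos(5*w**2/4 + 5*w/4) + 4*atan(2*w) + 4)/(32*w**5 - 96*w**4 + 104*w**3 - 56*w**2 + 24*w - 8) != 0.

Invalid: d/dw[G] - f = (32*m*w**5 - 96*m*w**4 + 104*m*w**3 - 56*m*w**2 + 24*m*w - 8*m - 40*w**4*sin(5*w**2/4 + 5*w/4) + 20*w**3*sin(5*w**2/4 + 5*w/4) + 10*w**2*sin(5*w**2/4 + 5*w/4) - 32*w**2*cos(5*w**2/4 + 5*w/4) + 16*w**2*atan(2*w) + 5*w*sin(5*w**2/4 + 5*w/4) - 4*w + 5*sin(5*w**2/4 + 5*w/4) - 8*cos(5*w**2/4 + 5*w/4) + 4*atan(2*w) + 4)/(32*w**5 - 96*w**4 + 104*w**3 - 56*w**2 + 24*w - 8), which is not 0.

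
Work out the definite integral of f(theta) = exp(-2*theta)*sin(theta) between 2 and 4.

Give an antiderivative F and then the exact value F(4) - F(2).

Antiderivative: F(theta) = -(2*sin(theta) + cos(theta))*exp(-2*theta)/5; value = exp(-4)*cos(2)/5 - exp(-8)*cos(4)/5 - 2*exp(-8)*sin(4)/5 + 2*exp(-4)*sin(2)/5

A candidate is checked by its d/dtheta: the result must match f(theta).
F(theta) = -(2*sin(theta) + cos(theta))*exp(-2*theta)/5 is an antiderivative of f.
Check: d/dtheta[-(2*sin(theta) + cos(theta))*exp(-2*theta)/5] = exp(-2*theta)*sin(theta) = f(theta).
F(4) = -exp(-8)*cos(4)/5 - 2*exp(-8)*sin(4)/5; F(2) = -2*exp(-4)*sin(2)/5 - exp(-4)*cos(2)/5.
Integral = F(4) - F(2) = exp(-4)*cos(2)/5 - exp(-8)*cos(4)/5 - 2*exp(-8)*sin(4)/5 + 2*exp(-4)*sin(2)/5.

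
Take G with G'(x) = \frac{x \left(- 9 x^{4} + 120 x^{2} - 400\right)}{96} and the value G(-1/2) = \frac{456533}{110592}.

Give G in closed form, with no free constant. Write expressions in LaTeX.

G'(x) matches the chain-rule pattern g'(h)*h' with inner function h(x) = \frac{x^{2}}{4} - \frac{5}{3}; substituting u = h(x) collapses the integral.
A general antiderivative is - \left(\frac{x^{2}}{4} - \frac{5}{3}\right)^{3} + C.
The condition gives C = \frac{456533}{110592} - (\frac{456533}{110592}) = 0.
So G(x) = - \frac{\left(3 x^{2} - 20\right)^{3}}{1728}.
Check: d/dx[- \frac{\left(3 x^{2} - 20\right)^{3}}{1728}] = - \frac{3 x^{5}}{32} + \frac{5 x^{3}}{4} - \frac{25 x}{6}, which equals G'(x).

G(x) = - \frac{\left(3 x^{2} - 20\right)^{3}}{1728}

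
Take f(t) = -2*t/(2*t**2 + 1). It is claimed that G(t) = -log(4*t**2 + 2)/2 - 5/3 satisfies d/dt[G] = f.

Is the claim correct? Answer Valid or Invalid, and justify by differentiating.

d/dt[G] = -2*t/(2*t**2 + 1)
This equals f(t) exactly, so the claim holds.

Valid - differentiating G returns exactly f.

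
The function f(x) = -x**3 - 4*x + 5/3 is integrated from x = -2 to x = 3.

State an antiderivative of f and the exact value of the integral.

Antiderivative: F(x) = -x**4/4 - 2*x**2 + 5*x/3; value = -215/12

Integrate term by term and add the pieces.
F(x) = -x**4/4 - 2*x**2 + 5*x/3 is an antiderivative of f.
Check: d/dx[-x**4/4 - 2*x**2 + 5*x/3] = -x**3 - 4*x + 5/3 = f(x).
F(3) = -133/4; F(-2) = -46/3.
Integral = F(3) - F(-2) = -215/12.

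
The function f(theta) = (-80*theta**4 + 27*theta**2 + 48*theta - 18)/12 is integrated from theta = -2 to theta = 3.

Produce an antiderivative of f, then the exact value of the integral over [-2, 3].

Antiderivative: F(theta) = -4*theta**5/3 + 3*theta**3/4 + 2*theta**2 - 3*theta/2; value = -4055/12

Recognize the product-rule pattern: f = u'v + uv' with u = -2*theta**2 + 3*theta/2, v = 2*theta**3/3 + theta**2/2 - 1, so integration by parts undoes it.
F(theta) = -4*theta**5/3 + 3*theta**3/4 + 2*theta**2 - 3*theta/2 is an antiderivative of f.
Check: d/dtheta[-4*theta**5/3 + 3*theta**3/4 + 2*theta**2 - 3*theta/2] = -20*theta**4/3 + 9*theta**2/4 + 4*theta - 3/2, which equals f(theta).
F(3) = -1161/4; F(-2) = 143/3.
Integral = F(3) - F(-2) = -4055/12.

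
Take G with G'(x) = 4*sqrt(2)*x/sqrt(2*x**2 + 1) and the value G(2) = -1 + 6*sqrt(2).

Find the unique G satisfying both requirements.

G(x) = 4*sqrt(x**2 + 1/2) - 1

G'(x) matches the chain-rule pattern g'(h)*h' with inner function h(x) = x**2 + 1/2; substituting u = h(x) collapses the integral.
A general antiderivative is 4*sqrt(x**2 + 1/2) + C.
The condition gives C = -1 + 6*sqrt(2) - (6*sqrt(2)) = -1.
So G(x) = 4*sqrt(x**2 + 1/2) - 1.
Check: d/dx[4*sqrt(x**2 + 1/2) - 1] = 4*sqrt(2)*x/sqrt(2*x**2 + 1) = G'(x).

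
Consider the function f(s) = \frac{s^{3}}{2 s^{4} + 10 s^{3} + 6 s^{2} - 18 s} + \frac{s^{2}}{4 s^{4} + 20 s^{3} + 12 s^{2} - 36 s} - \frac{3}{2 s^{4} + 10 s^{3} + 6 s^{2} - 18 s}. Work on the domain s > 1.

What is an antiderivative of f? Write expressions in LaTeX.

An antiderivative is F(s) = \frac{\log{\left(s \right)}}{6} - \frac{3 \log{\left(s - 1 \right)}}{64} + \frac{73 \log{\left(s + 3 \right)}}{192} + \frac{17}{16 s + 48}.

Factor the denominator (4 s \left(s - 1\right) \left(s + 3\right)^{2}) and decompose: f = \frac{73}{192 \left(s + 3\right)} - \frac{17}{16 \left(s + 3\right)^{2}} - \frac{3}{64 \left(s - 1\right)} + \frac{1}{6 s}; each piece integrates to a log, atan, or power term.
Check: d/ds[\frac{\log{\left(s \right)}}{6} - \frac{3 \log{\left(s - 1 \right)}}{64} + \frac{73 \log{\left(s + 3 \right)}}{192} + \frac{17}{16 s + 48}] = \frac{2 s^{3} + s^{2} - 6}{4 s^{4} + 20 s^{3} + 12 s^{2} - 36 s}, which equals f(s).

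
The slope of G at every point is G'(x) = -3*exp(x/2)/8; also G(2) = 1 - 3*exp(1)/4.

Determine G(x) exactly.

The proposed G(x) is checked by its d/dx: the result must match the given G'(x).
A general antiderivative is -3*exp(x/2)/4 + C.
The condition gives C = 1 - 3*exp(1)/4 - (-3*exp(1)/4) = 1.
So G(x) = 1 - 3*exp(x/2)/4.
Check: d/dx[1 - 3*exp(x/2)/4] = -3*exp(x/2)/8 = G'(x).

G(x) = 1 - 3*exp(x/2)/4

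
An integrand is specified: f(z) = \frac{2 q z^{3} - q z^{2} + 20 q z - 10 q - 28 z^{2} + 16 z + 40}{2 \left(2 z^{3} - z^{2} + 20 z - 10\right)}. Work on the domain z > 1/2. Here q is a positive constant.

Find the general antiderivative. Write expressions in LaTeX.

A candidate is checked by its d/dz: the result must match f(z).
Check: d/dz[\frac{q z + 2 \log{\left(z - \frac{1}{2} \right)} - 8 \log{\left(\frac{z^{2}}{2} + 5 \right)}}{2}] = \frac{2 q z^{3} - q z^{2} + 20 q z - 10 q - 28 z^{2} + 16 z + 40}{4 z^{3} - 2 z^{2} + 40 z - 20}, which equals f(z).

F(z) = \frac{q z + 2 \log{\left(z - \frac{1}{2} \right)} - 8 \log{\left(\frac{z^{2}}{2} + 5 \right)}}{2} + C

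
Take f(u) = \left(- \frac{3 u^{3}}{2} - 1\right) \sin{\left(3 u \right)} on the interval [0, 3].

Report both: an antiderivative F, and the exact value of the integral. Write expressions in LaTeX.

Antiderivative: F(u) = \frac{u^{3} \cos{\left(3 u \right)}}{2} - \frac{u^{2} \sin{\left(3 u \right)}}{2} - \frac{u \cos{\left(3 u \right)}}{3} + \frac{\sin{\left(3 u \right)}}{9} + \frac{\cos{\left(3 u \right)}}{3}; value = \frac{77 \cos{\left(9 \right)}}{6} - \frac{79 \sin{\left(9 \right)}}{18} - \frac{1}{3}

Whatever form F(u) takes, F'(u) = f(u) is non-negotiable.
F(u) = \frac{u^{3} \cos{\left(3 u \right)}}{2} - \frac{u^{2} \sin{\left(3 u \right)}}{2} - \frac{u \cos{\left(3 u \right)}}{3} + \frac{\sin{\left(3 u \right)}}{9} + \frac{\cos{\left(3 u \right)}}{3} is an antiderivative of f.
Check: d/du[\frac{u^{3} \cos{\left(3 u \right)}}{2} - \frac{u^{2} \sin{\left(3 u \right)}}{2} - \frac{u \cos{\left(3 u \right)}}{3} + \frac{\sin{\left(3 u \right)}}{9} + \frac{\cos{\left(3 u \right)}}{3}] = - \frac{3 u^{3} \sin{\left(3 u \right)}}{2} - \sin{\left(3 u \right)}, which equals f(u).
F(3) = \frac{77 \cos{\left(9 \right)}}{6} - \frac{79 \sin{\left(9 \right)}}{18}; F(0) = \frac{1}{3}.
Integral = F(3) - F(0) = \frac{77 \cos{\left(9 \right)}}{6} - \frac{79 \sin{\left(9 \right)}}{18} - \frac{1}{3}.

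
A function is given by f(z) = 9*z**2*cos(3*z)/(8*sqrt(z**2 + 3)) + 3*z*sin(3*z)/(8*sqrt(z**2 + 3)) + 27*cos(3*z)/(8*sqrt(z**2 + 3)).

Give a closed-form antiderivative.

An antiderivative is F(z) = 3*sqrt(z**2 + 3)*sin(3*z)/8.

f has the shape u'v + uv' for u = 3*sqrt(z**2 + 3)/8 and v = sin(3*z) — it is the derivative of the product u*v.
Check: d/dz[3*sqrt(z**2 + 3)*sin(3*z)/8] = (9*z**2*cos(3*z) + 3*z*sin(3*z) + 27*cos(3*z))/(8*sqrt(z**2 + 3)), which equals f(z).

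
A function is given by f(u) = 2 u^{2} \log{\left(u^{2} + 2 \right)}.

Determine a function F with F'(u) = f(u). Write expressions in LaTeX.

An antiderivative is F(u) = \frac{2 u^{3} \log{\left(u^{2} + 2 \right)}}{3} - \frac{4 u^{3}}{9} + \frac{8 u}{3} - \frac{8 \sqrt{2} \operatorname{atan}{\left(\frac{\sqrt{2} u}{2} \right)}}{3}.

A first test for any F(u): its u-derivative must equal f(u) identically.
Check: d/du[\frac{2 u^{3} \log{\left(u^{2} + 2 \right)}}{3} - \frac{4 u^{3}}{9} + \frac{8 u}{3} - \frac{8 \sqrt{2} \operatorname{atan}{\left(\frac{\sqrt{2} u}{2} \right)}}{3}] = 2 u^{2} \log{\left(u^{2} + 2 \right)} = f(u).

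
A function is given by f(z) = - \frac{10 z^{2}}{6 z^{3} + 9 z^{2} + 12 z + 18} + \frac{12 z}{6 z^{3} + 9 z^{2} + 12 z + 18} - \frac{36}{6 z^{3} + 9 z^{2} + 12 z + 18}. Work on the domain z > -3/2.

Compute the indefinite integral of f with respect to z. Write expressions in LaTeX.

Integrate term by term and add the pieces.
Check: d/dz[- 3 \log{\left(2 z + 3 \right)} + \frac{2 \log{\left(\frac{z^{2}}{2} + 1 \right)}}{3}] = \frac{- 10 z^{2} + 12 z - 36}{6 z^{3} + 9 z^{2} + 12 z + 18}, which equals f(z).

F(z) = - 3 \log{\left(2 z + 3 \right)} + \frac{2 \log{\left(\frac{z^{2}}{2} + 1 \right)}}{3} + C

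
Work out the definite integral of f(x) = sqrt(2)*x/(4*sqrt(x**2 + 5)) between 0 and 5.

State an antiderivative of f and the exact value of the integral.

f matches the chain-rule pattern g'(h)*h' with inner function h(x) = x**2/2 + 5/2; substituting u = h(x) collapses the integral.
F(x) = sqrt(2)*sqrt(x**2 + 5)/4 is an antiderivative of f.
Check: d/dx[sqrt(2)*sqrt(x**2 + 5)/4] = sqrt(2)*x/(4*sqrt(x**2 + 5)) = f(x).
F(5) = sqrt(15)/2; F(0) = sqrt(10)/4.
Integral = F(5) - F(0) = -sqrt(10)/4 + sqrt(15)/2.

Antiderivative: F(x) = sqrt(2)*sqrt(x**2 + 5)/4; value = -sqrt(10)/4 + sqrt(15)/2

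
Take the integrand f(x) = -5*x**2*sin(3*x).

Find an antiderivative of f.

A first test for any F(x): its x-derivative must equal f(x) identically.
Check: d/dx[5*x**2*cos(3*x)/3 - 10*x*sin(3*x)/9 - 10*cos(3*x)/27] = -5*x**2*sin(3*x) = f(x).

An antiderivative is F(x) = 5*x**2*cos(3*x)/3 - 10*x*sin(3*x)/9 - 10*cos(3*x)/27.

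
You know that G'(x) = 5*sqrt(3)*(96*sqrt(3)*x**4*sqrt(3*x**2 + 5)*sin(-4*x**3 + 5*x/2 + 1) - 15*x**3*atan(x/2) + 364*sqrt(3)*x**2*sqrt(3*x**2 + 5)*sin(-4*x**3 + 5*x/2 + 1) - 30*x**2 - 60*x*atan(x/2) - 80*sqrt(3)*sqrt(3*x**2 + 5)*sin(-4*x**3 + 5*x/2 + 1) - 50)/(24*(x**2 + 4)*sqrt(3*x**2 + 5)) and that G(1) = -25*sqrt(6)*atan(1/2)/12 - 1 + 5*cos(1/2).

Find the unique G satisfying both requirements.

G(x) = -25*sqrt(x**2 + 5/3)*atan(x/2)/8 + 5*cos(-4*x**3 + 5*x/2 + 1) - 1

The proposed G(x) is checked by its d/dx: the result must match the given G'(x).
A general antiderivative is -25*sqrt(x**2 + 5/3)*atan(x/2)/8 + 5*cos(-4*x**3 + 5*x/2 + 1) + C.
The condition gives C = -25*sqrt(6)*atan(1/2)/12 - 1 + 5*cos(1/2) - (-25*sqrt(6)*atan(1/2)/12 + 5*cos(1/2)) = -1.
So G(x) = -25*sqrt(x**2 + 5/3)*atan(x/2)/8 + 5*cos(-4*x**3 + 5*x/2 + 1) - 1.
Check: d/dx[-25*sqrt(x**2 + 5/3)*atan(x/2)/8 + 5*cos(-4*x**3 + 5*x/2 + 1) - 1] = (480*sqrt(3)*x**4*sqrt(3*x**2 + 5)*sin(-4*x**3 + 5*x/2 + 1) - 75*x**3*atan(x/2) + 1820*sqrt(3)*x**2*sqrt(3*x**2 + 5)*sin(-4*x**3 + 5*x/2 + 1) - 150*x**2 - 300*x*atan(x/2) - 400*sqrt(3)*sqrt(3*x**2 + 5)*sin(-4*x**3 + 5*x/2 + 1) - 250)/(8*sqrt(3)*x**2*sqrt(3*x**2 + 5) + 32*sqrt(3)*sqrt(3*x**2 + 5)), which equals G'(x).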